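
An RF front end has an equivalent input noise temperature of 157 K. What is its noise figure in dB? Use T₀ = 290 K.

F = 1 + T_e/T₀ = 1 + 157/290 = 1.54138
NF = 10 log₁₀(1.54138) = 1.88 dB

1.88 dB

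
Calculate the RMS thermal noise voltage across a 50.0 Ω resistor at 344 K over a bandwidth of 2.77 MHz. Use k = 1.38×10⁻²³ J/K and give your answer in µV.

1.62 µV

V_n = √(4kTRB)
4kTRB = 4 × 1.38×10⁻²³ × 344 × 5.00×10¹ × 2.77×10⁶ = 2.63×10⁻¹² V²
V_n = √(2.63×10⁻¹²) = 1.62×10⁻⁶ V = 1.62 µV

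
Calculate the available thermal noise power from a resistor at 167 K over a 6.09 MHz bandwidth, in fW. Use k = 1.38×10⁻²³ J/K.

14.0 fW

P_n = kTB = 1.38×10⁻²³ × 167 × 6.09×10⁶ = 1.40×10⁻¹⁴ W = 14.0 fW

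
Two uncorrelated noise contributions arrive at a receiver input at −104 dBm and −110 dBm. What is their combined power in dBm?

Convert to linear, add, convert back:
P₁ = 3.98×10⁻¹⁴ W, P₂ = 1.00×10⁻¹⁴ W
P_tot = 4.98×10⁻¹⁴ W → 10 log₁₀(P_tot / 10⁻³) = −103.0 dBm

−103.0 dBm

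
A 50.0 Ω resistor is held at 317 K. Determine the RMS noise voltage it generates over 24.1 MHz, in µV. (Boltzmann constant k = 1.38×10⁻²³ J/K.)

V_n = √(4kTRB)
4kTRB = 4 × 1.38×10⁻²³ × 317 × 5.00×10¹ × 2.41×10⁷ = 2.11×10⁻¹¹ V²
V_n = √(2.11×10⁻¹¹) = 4.59×10⁻⁶ V = 4.59 µV

4.59 µV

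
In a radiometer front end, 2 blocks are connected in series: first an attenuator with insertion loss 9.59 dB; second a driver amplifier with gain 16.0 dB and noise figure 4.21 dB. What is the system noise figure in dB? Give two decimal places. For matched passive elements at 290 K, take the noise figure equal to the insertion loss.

13.80 dB

Convert to linear (a loss of L dB is a gain of −L dB): F_i = 10^(NF_i/10), G_i = 10^(G_i,dB/10)
  Stage 1: F_1 = 10^(9.59/10) = 9.099, G_1 = 10^(−9.59/10) = 0.1099
  Stage 2: F_2 = 10^(4.21/10) = 2.636, G_2 = 10^(16.0/10) = 39.81
Friis cascade:
  F = 9.099 + (2.636 − 1)/0.1099 = 23.99
NF = 10 log₁₀(23.99) = 13.80 dB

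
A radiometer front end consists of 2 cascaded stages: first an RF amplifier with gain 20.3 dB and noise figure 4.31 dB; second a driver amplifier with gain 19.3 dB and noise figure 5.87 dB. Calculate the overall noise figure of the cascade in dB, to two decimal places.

4.35 dB

Convert to linear (a loss of L dB is a gain of −L dB): F_i = 10^(NF_i/10), G_i = 10^(G_i,dB/10)
  Stage 1: F_1 = 10^(4.31/10) = 2.698, G_1 = 10^(20.3/10) = 107.2
  Stage 2: F_2 = 10^(5.87/10) = 3.864, G_2 = 10^(19.3/10) = 85.11
Friis cascade:
  F = 2.698 + (3.864 − 1)/107.2 = 2.724
NF = 10 log₁₀(2.724) = 4.35 dB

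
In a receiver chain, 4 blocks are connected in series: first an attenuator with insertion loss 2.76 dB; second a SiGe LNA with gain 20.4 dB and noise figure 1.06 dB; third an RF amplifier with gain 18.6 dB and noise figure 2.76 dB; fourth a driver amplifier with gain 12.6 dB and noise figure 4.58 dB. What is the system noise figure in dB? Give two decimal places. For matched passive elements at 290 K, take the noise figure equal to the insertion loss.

Convert to linear (a loss of L dB is a gain of −L dB): F_i = 10^(NF_i/10), G_i = 10^(G_i,dB/10)
  Stage 1: F_1 = 10^(2.76/10) = 1.888, G_1 = 10^(−2.76/10) = 0.5297
  Stage 2: F_2 = 10^(1.06/10) = 1.276, G_2 = 10^(20.4/10) = 109.6
  Stage 3: F_3 = 10^(2.76/10) = 1.888, G_3 = 10^(18.6/10) = 72.44
  Stage 4: F_4 = 10^(4.58/10) = 2.871, G_4 = 10^(12.6/10) = 18.20
Friis cascade:
  F = 1.888 + (1.276 − 1)/0.5297 + (1.888 − 1)/58.08 + (2.871 − 1)/4207 = 2.426
NF = 10 log₁₀(2.426) = 3.85 dB

3.85 dB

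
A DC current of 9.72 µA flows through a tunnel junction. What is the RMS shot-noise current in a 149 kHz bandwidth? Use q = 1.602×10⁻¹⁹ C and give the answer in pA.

I_n = √(2qI·B)
2qI·B = 2 × 1.602×10⁻¹⁹ × 9.72×10⁻⁶ × 1.49×10⁵ = 4.64×10⁻¹⁹ A²
I_n = √(4.64×10⁻¹⁹) = 6.81×10⁻¹⁰ A = 681 pA

681 pA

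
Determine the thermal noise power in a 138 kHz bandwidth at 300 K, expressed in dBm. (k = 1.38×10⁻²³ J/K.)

P_n = kTB = 1.38×10⁻²³ × 300 × 1.38×10⁵ = 5.71×10⁻¹⁶ W
In dBm: 10 log₁₀(5.71×10⁻¹⁶ / 10⁻³) = −122.4 dBm

−122.4 dBm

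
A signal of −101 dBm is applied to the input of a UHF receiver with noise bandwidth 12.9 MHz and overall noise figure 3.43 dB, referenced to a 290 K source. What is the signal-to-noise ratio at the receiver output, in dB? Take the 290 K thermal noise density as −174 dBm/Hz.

−1.5 dB

Noise floor: N = −174 + 10 log₁₀(B) + NF
10 log₁₀(1.29×10⁷) = 71.11 dB
N = −174 + 71.11 + 3.43 = −99.46 dBm
SNR = P_sig − N = −101 − (−99.46) = −1.54 dB → −1.5 dB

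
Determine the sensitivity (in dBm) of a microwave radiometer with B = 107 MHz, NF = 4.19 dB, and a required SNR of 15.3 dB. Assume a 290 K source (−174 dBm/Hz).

−74.2 dBm

Sensitivity = −174 + 10 log₁₀(B) + NF + SNR_min
= −174 + 80.29 + 4.19 + 15.3
= −74.22 dBm → −74.2 dBm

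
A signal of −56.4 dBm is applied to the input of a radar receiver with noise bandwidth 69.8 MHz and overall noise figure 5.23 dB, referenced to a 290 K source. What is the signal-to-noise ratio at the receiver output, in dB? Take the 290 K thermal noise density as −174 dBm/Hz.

Noise floor: N = −174 + 10 log₁₀(B) + NF
10 log₁₀(6.98×10⁷) = 78.44 dB
N = −174 + 78.44 + 5.23 = −90.33 dBm
SNR = P_sig − N = −56.4 − (−90.33) = 33.93 dB → 33.9 dB

33.9 dB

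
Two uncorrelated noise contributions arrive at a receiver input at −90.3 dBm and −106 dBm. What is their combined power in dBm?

−90.2 dBm

Convert to linear, add, convert back:
P₁ = 9.33×10⁻¹³ W, P₂ = 2.51×10⁻¹⁴ W
P_tot = 9.58×10⁻¹³ W → 10 log₁₀(P_tot / 10⁻³) = −90.2 dBm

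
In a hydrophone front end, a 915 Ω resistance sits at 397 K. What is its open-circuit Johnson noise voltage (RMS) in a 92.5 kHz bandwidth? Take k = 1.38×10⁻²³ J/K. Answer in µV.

V_n = √(4kTRB)
4kTRB = 4 × 1.38×10⁻²³ × 397 × 9.15×10² × 9.25×10⁴ = 1.85×10⁻¹² V²
V_n = √(1.85×10⁻¹²) = 1.36×10⁻⁶ V = 1.36 µV

1.36 µV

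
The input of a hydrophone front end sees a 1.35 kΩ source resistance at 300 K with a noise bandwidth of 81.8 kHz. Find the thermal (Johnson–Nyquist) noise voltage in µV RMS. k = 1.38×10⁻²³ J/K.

V_n = √(4kTRB)
4kTRB = 4 × 1.38×10⁻²³ × 300 × 1.35×10³ × 8.18×10⁴ = 1.83×10⁻¹² V²
V_n = √(1.83×10⁻¹²) = 1.35×10⁻⁶ V = 1.35 µV

1.35 µV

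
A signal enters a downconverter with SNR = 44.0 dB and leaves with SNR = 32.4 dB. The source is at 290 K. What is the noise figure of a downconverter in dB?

NF (dB) = SNR_in(dB) − SNR_out(dB) when the source is at T₀
NF = 44.0 − 32.4 = 11.6 dB

11.6 dB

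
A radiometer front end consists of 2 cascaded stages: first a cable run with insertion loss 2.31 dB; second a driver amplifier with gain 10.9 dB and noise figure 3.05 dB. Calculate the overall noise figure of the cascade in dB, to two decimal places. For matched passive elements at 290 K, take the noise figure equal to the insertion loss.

5.36 dB

Convert to linear (a loss of L dB is a gain of −L dB): F_i = 10^(NF_i/10), G_i = 10^(G_i,dB/10)
  Stage 1: F_1 = 10^(2.31/10) = 1.702, G_1 = 10^(−2.31/10) = 0.5875
  Stage 2: F_2 = 10^(3.05/10) = 2.018, G_2 = 10^(10.9/10) = 12.30
Friis cascade:
  F = 1.702 + (2.018 − 1)/0.5875 = 3.436
NF = 10 log₁₀(3.436) = 5.36 dB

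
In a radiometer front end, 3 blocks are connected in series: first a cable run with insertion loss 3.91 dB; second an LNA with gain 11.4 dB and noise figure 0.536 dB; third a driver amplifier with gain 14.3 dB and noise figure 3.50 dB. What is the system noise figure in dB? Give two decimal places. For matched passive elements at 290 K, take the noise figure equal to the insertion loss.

4.78 dB

Convert to linear (a loss of L dB is a gain of −L dB): F_i = 10^(NF_i/10), G_i = 10^(G_i,dB/10)
  Stage 1: F_1 = 10^(3.91/10) = 2.460, G_1 = 10^(−3.91/10) = 0.4064
  Stage 2: F_2 = 10^(0.536/10) = 1.131, G_2 = 10^(11.4/10) = 13.80
  Stage 3: F_3 = 10^(3.50/10) = 2.239, G_3 = 10^(14.3/10) = 26.92
Friis cascade:
  F = 2.460 + (1.131 − 1)/0.4064 + (2.239 − 1)/5.610 = 3.004
NF = 10 log₁₀(3.004) = 4.78 dB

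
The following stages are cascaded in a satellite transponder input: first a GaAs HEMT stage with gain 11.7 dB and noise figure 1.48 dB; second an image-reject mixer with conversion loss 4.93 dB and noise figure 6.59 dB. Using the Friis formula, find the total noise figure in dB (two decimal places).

Convert to linear (a loss of L dB is a gain of −L dB): F_i = 10^(NF_i/10), G_i = 10^(G_i,dB/10)
  Stage 1: F_1 = 10^(1.48/10) = 1.406, G_1 = 10^(11.7/10) = 14.79
  Stage 2: F_2 = 10^(6.59/10) = 4.560, G_2 = 10^(−4.93/10) = 0.3214
Friis cascade:
  F = 1.406 + (4.560 − 1)/14.79 = 1.647
NF = 10 log₁₀(1.647) = 2.17 dB

2.17 dB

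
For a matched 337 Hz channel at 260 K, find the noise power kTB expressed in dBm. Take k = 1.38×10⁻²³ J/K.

−149.2 dBm

P_n = kTB = 1.38×10⁻²³ × 260 × 3.37×10² = 1.21×10⁻¹⁸ W
In dBm: 10 log₁₀(1.21×10⁻¹⁸ / 10⁻³) = −149.2 dBm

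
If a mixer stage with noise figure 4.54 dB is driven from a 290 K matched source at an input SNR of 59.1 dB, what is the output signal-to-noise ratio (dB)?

By definition F = SNR_in/SNR_out, so in dB: SNR_out = SNR_in − NF
SNR_out = 59.1 − 4.54 = 54.56 dB

54.56 dB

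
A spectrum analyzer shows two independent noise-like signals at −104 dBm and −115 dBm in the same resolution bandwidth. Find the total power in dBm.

−103.7 dBm

Convert to linear, add, convert back:
P₁ = 3.98×10⁻¹⁴ W, P₂ = 3.16×10⁻¹⁵ W
P_tot = 4.30×10⁻¹⁴ W → 10 log₁₀(P_tot / 10⁻³) = −103.7 dBm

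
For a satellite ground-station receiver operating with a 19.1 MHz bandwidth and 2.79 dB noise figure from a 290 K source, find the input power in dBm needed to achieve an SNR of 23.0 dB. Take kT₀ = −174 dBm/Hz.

Sensitivity = −174 + 10 log₁₀(B) + NF + SNR_min
= −174 + 72.81 + 2.79 + 23.0
= −75.40 dBm → −75.4 dBm

−75.4 dBm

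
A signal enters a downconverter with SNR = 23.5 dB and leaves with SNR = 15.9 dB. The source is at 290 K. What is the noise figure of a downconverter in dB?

7.6 dB

NF (dB) = SNR_in(dB) − SNR_out(dB) when the source is at T₀
NF = 23.5 − 15.9 = 7.6 dB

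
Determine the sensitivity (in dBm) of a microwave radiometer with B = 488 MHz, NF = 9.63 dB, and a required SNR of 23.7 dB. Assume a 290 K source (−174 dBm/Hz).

−53.8 dBm

Sensitivity = −174 + 10 log₁₀(B) + NF + SNR_min
= −174 + 86.88 + 9.63 + 23.7
= −53.79 dBm → −53.8 dBm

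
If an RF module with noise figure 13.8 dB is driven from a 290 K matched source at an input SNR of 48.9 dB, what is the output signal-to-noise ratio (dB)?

35.1 dB

By definition F = SNR_in/SNR_out, so in dB: SNR_out = SNR_in − NF
SNR_out = 48.9 − 13.8 = 35.1 dB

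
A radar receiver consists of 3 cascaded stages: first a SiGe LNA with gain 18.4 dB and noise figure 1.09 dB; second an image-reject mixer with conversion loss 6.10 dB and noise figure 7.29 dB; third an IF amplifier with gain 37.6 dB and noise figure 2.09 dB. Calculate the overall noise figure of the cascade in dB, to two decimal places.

1.41 dB

Convert to linear (a loss of L dB is a gain of −L dB): F_i = 10^(NF_i/10), G_i = 10^(G_i,dB/10)
  Stage 1: F_1 = 10^(1.09/10) = 1.285, G_1 = 10^(18.4/10) = 69.18
  Stage 2: F_2 = 10^(7.29/10) = 5.358, G_2 = 10^(−6.10/10) = 0.2455
  Stage 3: F_3 = 10^(2.09/10) = 1.618, G_3 = 10^(37.6/10) = 5754
Friis cascade:
  F = 1.285 + (5.358 − 1)/69.18 + (1.618 − 1)/16.98 = 1.385
NF = 10 log₁₀(1.385) = 1.41 dB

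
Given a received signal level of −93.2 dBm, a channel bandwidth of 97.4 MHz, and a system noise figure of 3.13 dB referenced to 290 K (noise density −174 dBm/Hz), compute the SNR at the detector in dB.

Noise floor: N = −174 + 10 log₁₀(B) + NF
10 log₁₀(9.74×10⁷) = 79.89 dB
N = −174 + 79.89 + 3.13 = −90.98 dBm
SNR = P_sig − N = −93.2 − (−90.98) = −2.22 dB → −2.2 dB

−2.2 dB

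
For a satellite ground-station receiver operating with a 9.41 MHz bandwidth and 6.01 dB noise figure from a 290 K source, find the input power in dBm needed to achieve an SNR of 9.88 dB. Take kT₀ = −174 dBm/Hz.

Sensitivity = −174 + 10 log₁₀(B) + NF + SNR_min
= −174 + 69.74 + 6.01 + 9.88
= −88.37 dBm → −88.4 dBm

−88.4 dBm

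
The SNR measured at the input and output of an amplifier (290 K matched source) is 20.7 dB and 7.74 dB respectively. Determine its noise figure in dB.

12.96 dB

NF (dB) = SNR_in(dB) − SNR_out(dB) when the source is at T₀
NF = 20.7 − 7.74 = 12.96 dB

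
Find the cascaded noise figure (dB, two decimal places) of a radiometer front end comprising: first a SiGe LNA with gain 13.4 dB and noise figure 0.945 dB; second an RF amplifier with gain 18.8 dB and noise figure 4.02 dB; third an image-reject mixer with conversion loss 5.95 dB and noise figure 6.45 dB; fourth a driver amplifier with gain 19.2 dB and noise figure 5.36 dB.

1.21 dB

Convert to linear (a loss of L dB is a gain of −L dB): F_i = 10^(NF_i/10), G_i = 10^(G_i,dB/10)
  Stage 1: F_1 = 10^(0.945/10) = 1.243, G_1 = 10^(13.4/10) = 21.88
  Stage 2: F_2 = 10^(4.02/10) = 2.523, G_2 = 10^(18.8/10) = 75.86
  Stage 3: F_3 = 10^(6.45/10) = 4.416, G_3 = 10^(−5.95/10) = 0.2541
  Stage 4: F_4 = 10^(5.36/10) = 3.436, G_4 = 10^(19.2/10) = 83.18
Friis cascade:
  F = 1.243 + (2.523 − 1)/21.88 + (4.416 − 1)/1660 + (3.436 − 1)/421.7 = 1.321
NF = 10 log₁₀(1.321) = 1.21 dB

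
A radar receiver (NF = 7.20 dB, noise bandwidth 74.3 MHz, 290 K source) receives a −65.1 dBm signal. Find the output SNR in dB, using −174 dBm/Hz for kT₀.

23.0 dB

Noise floor: N = −174 + 10 log₁₀(B) + NF
10 log₁₀(7.43×10⁷) = 78.71 dB
N = −174 + 78.71 + 7.20 = −88.09 dBm
SNR = P_sig − N = −65.1 − (−88.09) = 22.99 dB → 23.0 dB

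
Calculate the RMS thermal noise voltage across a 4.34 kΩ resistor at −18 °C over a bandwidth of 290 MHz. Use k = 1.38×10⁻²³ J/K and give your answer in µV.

133 µV

T = −18 °C + 273.15 = 255.15 K
V_n = √(4kTRB)
4kTRB = 4 × 1.38×10⁻²³ × 255.15 × 4.34×10³ × 2.90×10⁸ = 1.77×10⁻⁸ V²
V_n = √(1.77×10⁻⁸) = 1.33×10⁻⁴ V = 133 µV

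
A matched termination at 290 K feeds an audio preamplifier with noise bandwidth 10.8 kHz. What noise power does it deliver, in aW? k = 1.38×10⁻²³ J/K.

P_n = kTB = 1.38×10⁻²³ × 290 × 1.08×10⁴ = 4.32×10⁻¹⁷ W = 43.2 aW

43.2 aW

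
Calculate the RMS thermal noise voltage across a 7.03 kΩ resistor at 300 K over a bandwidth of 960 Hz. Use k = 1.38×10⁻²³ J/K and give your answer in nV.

334 nV

V_n = √(4kTRB)
4kTRB = 4 × 1.38×10⁻²³ × 300 × 7.03×10³ × 9.60×10² = 1.12×10⁻¹³ V²
V_n = √(1.12×10⁻¹³) = 3.34×10⁻⁷ V = 334 nV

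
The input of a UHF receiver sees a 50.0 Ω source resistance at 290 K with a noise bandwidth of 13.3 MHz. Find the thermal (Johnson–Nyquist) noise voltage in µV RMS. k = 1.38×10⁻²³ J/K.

V_n = √(4kTRB)
4kTRB = 4 × 1.38×10⁻²³ × 290 × 5.00×10¹ × 1.33×10⁷ = 1.06×10⁻¹¹ V²
V_n = √(1.06×10⁻¹¹) = 3.26×10⁻⁶ V = 3.26 µV

3.26 µV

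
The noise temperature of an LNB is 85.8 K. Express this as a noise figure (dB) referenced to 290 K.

F = 1 + T_e/T₀ = 1 + 85.8/290 = 1.29586
NF = 10 log₁₀(1.29586) = 1.13 dB

1.13 dB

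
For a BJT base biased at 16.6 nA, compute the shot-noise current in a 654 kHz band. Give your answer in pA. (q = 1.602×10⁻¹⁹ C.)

59.0 pA

I_n = √(2qI·B)
2qI·B = 2 × 1.602×10⁻¹⁹ × 1.66×10⁻⁸ × 6.54×10⁵ = 3.48×10⁻²¹ A²
I_n = √(3.48×10⁻²¹) = 5.90×10⁻¹¹ A = 59.0 pA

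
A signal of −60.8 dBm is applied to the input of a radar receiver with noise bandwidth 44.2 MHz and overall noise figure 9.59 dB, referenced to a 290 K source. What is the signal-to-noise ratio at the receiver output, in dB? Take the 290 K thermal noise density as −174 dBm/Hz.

Noise floor: N = −174 + 10 log₁₀(B) + NF
10 log₁₀(4.42×10⁷) = 76.45 dB
N = −174 + 76.45 + 9.59 = −87.96 dBm
SNR = P_sig − N = −60.8 − (−87.96) = 27.16 dB → 27.2 dB

27.2 dB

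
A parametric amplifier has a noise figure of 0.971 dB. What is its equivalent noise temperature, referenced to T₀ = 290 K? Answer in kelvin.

72.7 K

F = 10^(0.971/10) = 1.25055
T_e = (F − 1)·T₀ = (1.25055 − 1) × 290 = 72.7 K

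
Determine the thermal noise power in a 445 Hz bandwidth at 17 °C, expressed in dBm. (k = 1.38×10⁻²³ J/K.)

−147.5 dBm

T = 17 °C + 273.15 = 290.15 K
P_n = kTB = 1.38×10⁻²³ × 290.15 × 4.45×10² = 1.78×10⁻¹⁸ W
In dBm: 10 log₁₀(1.78×10⁻¹⁸ / 10⁻³) = −147.5 dBm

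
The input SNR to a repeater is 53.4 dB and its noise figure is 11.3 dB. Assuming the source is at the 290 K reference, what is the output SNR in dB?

By definition F = SNR_in/SNR_out, so in dB: SNR_out = SNR_in − NF
SNR_out = 53.4 − 11.3 = 42.1 dB

42.1 dB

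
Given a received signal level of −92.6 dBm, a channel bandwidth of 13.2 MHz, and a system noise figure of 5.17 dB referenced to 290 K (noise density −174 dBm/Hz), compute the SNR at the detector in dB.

5.0 dB

Noise floor: N = −174 + 10 log₁₀(B) + NF
10 log₁₀(1.32×10⁷) = 71.21 dB
N = −174 + 71.21 + 5.17 = −97.62 dBm
SNR = P_sig − N = −92.6 − (−97.62) = 5.02 dB → 5.0 dB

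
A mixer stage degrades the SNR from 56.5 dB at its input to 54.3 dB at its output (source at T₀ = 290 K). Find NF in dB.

2.2 dB

NF (dB) = SNR_in(dB) − SNR_out(dB) when the source is at T₀
NF = 56.5 − 54.3 = 2.2 dB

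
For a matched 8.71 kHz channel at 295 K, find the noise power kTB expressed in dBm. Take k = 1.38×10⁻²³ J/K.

P_n = kTB = 1.38×10⁻²³ × 295 × 8.71×10³ = 3.55×10⁻¹⁷ W
In dBm: 10 log₁₀(3.55×10⁻¹⁷ / 10⁻³) = −134.5 dBm

−134.5 dBm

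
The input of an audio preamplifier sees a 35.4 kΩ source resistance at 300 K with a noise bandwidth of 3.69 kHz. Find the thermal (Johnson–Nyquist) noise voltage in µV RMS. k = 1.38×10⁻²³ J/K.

1.47 µV

V_n = √(4kTRB)
4kTRB = 4 × 1.38×10⁻²³ × 300 × 3.54×10⁴ × 3.69×10³ = 2.16×10⁻¹² V²
V_n = √(2.16×10⁻¹²) = 1.47×10⁻⁶ V = 1.47 µV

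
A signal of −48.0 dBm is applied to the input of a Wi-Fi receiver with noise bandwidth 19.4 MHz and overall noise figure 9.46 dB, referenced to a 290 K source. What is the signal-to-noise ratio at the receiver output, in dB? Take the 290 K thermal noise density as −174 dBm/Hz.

43.7 dB

Noise floor: N = −174 + 10 log₁₀(B) + NF
10 log₁₀(1.94×10⁷) = 72.88 dB
N = −174 + 72.88 + 9.46 = −91.66 dBm
SNR = P_sig − N = −48.0 − (−91.66) = 43.66 dB → 43.7 dB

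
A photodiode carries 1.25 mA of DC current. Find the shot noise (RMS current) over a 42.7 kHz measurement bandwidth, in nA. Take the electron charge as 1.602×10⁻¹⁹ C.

I_n = √(2qI·B)
2qI·B = 2 × 1.602×10⁻¹⁹ × 1.25×10⁻³ × 4.27×10⁴ = 1.71×10⁻¹⁷ A²
I_n = √(1.71×10⁻¹⁷) = 4.14×10⁻⁹ A = 4.14 nA

4.14 nA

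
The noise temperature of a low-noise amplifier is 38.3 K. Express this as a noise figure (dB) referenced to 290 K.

0.539 dB

F = 1 + T_e/T₀ = 1 + 38.3/290 = 1.13207
NF = 10 log₁₀(1.13207) = 0.539 dB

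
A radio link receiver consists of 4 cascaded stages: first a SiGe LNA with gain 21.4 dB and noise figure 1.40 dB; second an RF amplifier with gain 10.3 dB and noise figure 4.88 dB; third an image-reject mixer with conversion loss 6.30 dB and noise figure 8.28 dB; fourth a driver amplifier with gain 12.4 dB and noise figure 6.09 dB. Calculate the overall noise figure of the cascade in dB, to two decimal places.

Convert to linear (a loss of L dB is a gain of −L dB): F_i = 10^(NF_i/10), G_i = 10^(G_i,dB/10)
  Stage 1: F_1 = 10^(1.40/10) = 1.380, G_1 = 10^(21.4/10) = 138.0
  Stage 2: F_2 = 10^(4.88/10) = 3.076, G_2 = 10^(10.3/10) = 10.72
  Stage 3: F_3 = 10^(8.28/10) = 6.730, G_3 = 10^(−6.30/10) = 0.2344
  Stage 4: F_4 = 10^(6.09/10) = 4.064, G_4 = 10^(12.4/10) = 17.38
Friis cascade:
  F = 1.380 + (3.076 − 1)/138.0 + (6.730 − 1)/1479 + (4.064 − 1)/346.7 = 1.408
NF = 10 log₁₀(1.408) = 1.49 dB

1.49 dB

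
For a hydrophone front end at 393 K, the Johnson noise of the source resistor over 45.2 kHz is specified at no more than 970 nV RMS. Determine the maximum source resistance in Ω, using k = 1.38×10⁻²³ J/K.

Johnson–Nyquist: V_n = √(4kTRB) ⇒ R = V_n² / (4kTB)
4kTB = 4 × 1.38×10⁻²³ × 393 × 4.52×10⁴ = 9.81×10⁻¹⁶
R = (9.70×10⁻⁷)² / 9.81×10⁻¹⁶ = 9.60×10² Ω = 960 Ω

960 Ω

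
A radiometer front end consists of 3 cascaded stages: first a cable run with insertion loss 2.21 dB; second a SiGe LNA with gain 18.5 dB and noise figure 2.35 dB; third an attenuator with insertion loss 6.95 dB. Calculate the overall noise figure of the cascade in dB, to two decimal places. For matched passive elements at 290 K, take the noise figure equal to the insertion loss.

Convert to linear (a loss of L dB is a gain of −L dB): F_i = 10^(NF_i/10), G_i = 10^(G_i,dB/10)
  Stage 1: F_1 = 10^(2.21/10) = 1.663, G_1 = 10^(−2.21/10) = 0.6012
  Stage 2: F_2 = 10^(2.35/10) = 1.718, G_2 = 10^(18.5/10) = 70.79
  Stage 3: F_3 = 10^(6.95/10) = 4.955, G_3 = 10^(−6.95/10) = 0.2018
Friis cascade:
  F = 1.663 + (1.718 − 1)/0.6012 + (4.955 − 1)/42.56 = 2.951
NF = 10 log₁₀(2.951) = 4.70 dB

4.70 dB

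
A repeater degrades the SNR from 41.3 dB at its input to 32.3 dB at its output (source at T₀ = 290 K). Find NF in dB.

NF (dB) = SNR_in(dB) − SNR_out(dB) when the source is at T₀
NF = 41.3 − 32.3 = 9.0 dB

9.0 dB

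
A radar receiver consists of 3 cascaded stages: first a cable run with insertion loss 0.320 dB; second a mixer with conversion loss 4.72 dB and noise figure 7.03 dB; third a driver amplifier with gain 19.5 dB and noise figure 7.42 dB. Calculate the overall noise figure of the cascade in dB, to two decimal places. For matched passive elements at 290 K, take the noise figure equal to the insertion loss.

12.98 dB

Convert to linear (a loss of L dB is a gain of −L dB): F_i = 10^(NF_i/10), G_i = 10^(G_i,dB/10)
  Stage 1: F_1 = 10^(0.320/10) = 1.076, G_1 = 10^(−0.320/10) = 0.9290
  Stage 2: F_2 = 10^(7.03/10) = 5.047, G_2 = 10^(−4.72/10) = 0.3373
  Stage 3: F_3 = 10^(7.42/10) = 5.521, G_3 = 10^(19.5/10) = 89.13
Friis cascade:
  F = 1.076 + (5.047 − 1)/0.9290 + (5.521 − 1)/0.3133 = 19.86
NF = 10 log₁₀(19.86) = 12.98 dB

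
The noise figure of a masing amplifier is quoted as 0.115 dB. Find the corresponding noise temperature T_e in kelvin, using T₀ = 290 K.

7.78 K

F = 10^(0.115/10) = 1.02683
T_e = (F − 1)·T₀ = (1.02683 − 1) × 290 = 7.78 K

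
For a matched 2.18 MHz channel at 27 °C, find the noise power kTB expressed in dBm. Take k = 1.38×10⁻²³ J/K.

T = 27 °C + 273.15 = 300.15 K
P_n = kTB = 1.38×10⁻²³ × 300.15 × 2.18×10⁶ = 9.03×10⁻¹⁵ W
In dBm: 10 log₁₀(9.03×10⁻¹⁵ / 10⁻³) = −110.4 dBm

−110.4 dBm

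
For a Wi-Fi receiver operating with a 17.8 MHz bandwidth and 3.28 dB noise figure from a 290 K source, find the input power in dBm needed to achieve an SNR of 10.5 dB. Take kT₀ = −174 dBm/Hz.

Sensitivity = −174 + 10 log₁₀(B) + NF + SNR_min
= −174 + 72.5 + 3.28 + 10.5
= −87.72 dBm → −87.7 dBm

−87.7 dBm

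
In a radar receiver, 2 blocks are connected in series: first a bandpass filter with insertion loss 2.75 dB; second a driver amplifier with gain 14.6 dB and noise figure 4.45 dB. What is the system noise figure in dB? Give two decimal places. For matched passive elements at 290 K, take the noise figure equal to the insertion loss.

Convert to linear (a loss of L dB is a gain of −L dB): F_i = 10^(NF_i/10), G_i = 10^(G_i,dB/10)
  Stage 1: F_1 = 10^(2.75/10) = 1.884, G_1 = 10^(−2.75/10) = 0.5309
  Stage 2: F_2 = 10^(4.45/10) = 2.786, G_2 = 10^(14.6/10) = 28.84
Friis cascade:
  F = 1.884 + (2.786 − 1)/0.5309 = 5.248
NF = 10 log₁₀(5.248) = 7.20 dB

7.20 dB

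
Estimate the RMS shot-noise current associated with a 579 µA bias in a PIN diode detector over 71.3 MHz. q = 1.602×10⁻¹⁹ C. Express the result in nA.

115 nA

I_n = √(2qI·B)
2qI·B = 2 × 1.602×10⁻¹⁹ × 5.79×10⁻⁴ × 7.13×10⁷ = 1.32×10⁻¹⁴ A²
I_n = √(1.32×10⁻¹⁴) = 1.15×10⁻⁷ A = 115 nA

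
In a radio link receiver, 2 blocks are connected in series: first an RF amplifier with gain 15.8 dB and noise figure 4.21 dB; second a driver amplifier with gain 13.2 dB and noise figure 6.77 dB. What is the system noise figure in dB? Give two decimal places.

Convert to linear (a loss of L dB is a gain of −L dB): F_i = 10^(NF_i/10), G_i = 10^(G_i,dB/10)
  Stage 1: F_1 = 10^(4.21/10) = 2.636, G_1 = 10^(15.8/10) = 38.02
  Stage 2: F_2 = 10^(6.77/10) = 4.753, G_2 = 10^(13.2/10) = 20.89
Friis cascade:
  F = 2.636 + (4.753 − 1)/38.02 = 2.735
NF = 10 log₁₀(2.735) = 4.37 dB

4.37 dB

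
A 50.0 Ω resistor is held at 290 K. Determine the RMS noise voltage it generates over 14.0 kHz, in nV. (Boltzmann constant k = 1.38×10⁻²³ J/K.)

106 nV

V_n = √(4kTRB)
4kTRB = 4 × 1.38×10⁻²³ × 290 × 5.00×10¹ × 1.40×10⁴ = 1.12×10⁻¹⁴ V²
V_n = √(1.12×10⁻¹⁴) = 1.06×10⁻⁷ V = 106 nV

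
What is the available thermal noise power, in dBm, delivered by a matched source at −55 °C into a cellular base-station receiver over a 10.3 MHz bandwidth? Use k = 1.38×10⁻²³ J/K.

−105.1 dBm

T = −55 °C + 273.15 = 218.15 K
P_n = kTB = 1.38×10⁻²³ × 218.15 × 1.03×10⁷ = 3.10×10⁻¹⁴ W
In dBm: 10 log₁₀(3.10×10⁻¹⁴ / 10⁻³) = −105.1 dBm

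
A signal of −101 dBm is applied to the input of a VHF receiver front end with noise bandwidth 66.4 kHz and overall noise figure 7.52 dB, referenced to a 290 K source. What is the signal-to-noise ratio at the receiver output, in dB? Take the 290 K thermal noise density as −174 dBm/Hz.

17.3 dB

Noise floor: N = −174 + 10 log₁₀(B) + NF
10 log₁₀(6.64×10⁴) = 48.22 dB
N = −174 + 48.22 + 7.52 = −118.26 dBm
SNR = P_sig − N = −101 − (−118.26) = 17.26 dB → 17.3 dB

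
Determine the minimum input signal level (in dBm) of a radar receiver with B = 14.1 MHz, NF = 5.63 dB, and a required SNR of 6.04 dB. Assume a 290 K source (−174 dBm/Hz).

Sensitivity = −174 + 10 log₁₀(B) + NF + SNR_min
= −174 + 71.49 + 5.63 + 6.04
= −90.84 dBm → −90.8 dBm

−90.8 dBm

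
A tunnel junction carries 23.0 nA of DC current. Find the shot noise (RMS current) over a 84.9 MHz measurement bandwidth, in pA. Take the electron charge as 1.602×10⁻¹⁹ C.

791 pA

I_n = √(2qI·B)
2qI·B = 2 × 1.602×10⁻¹⁹ × 2.30×10⁻⁸ × 8.49×10⁷ = 6.26×10⁻¹⁹ A²
I_n = √(6.26×10⁻¹⁹) = 7.91×10⁻¹⁰ A = 791 pA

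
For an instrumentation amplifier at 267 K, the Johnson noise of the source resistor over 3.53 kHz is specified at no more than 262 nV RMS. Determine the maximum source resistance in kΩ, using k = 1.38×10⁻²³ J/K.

Johnson–Nyquist: V_n = √(4kTRB) ⇒ R = V_n² / (4kTB)
4kTB = 4 × 1.38×10⁻²³ × 267 × 3.53×10³ = 5.20×10⁻¹⁷
R = (2.62×10⁻⁷)² / 5.20×10⁻¹⁷ = 1.32×10³ Ω = 1.32 kΩ

1.32 kΩ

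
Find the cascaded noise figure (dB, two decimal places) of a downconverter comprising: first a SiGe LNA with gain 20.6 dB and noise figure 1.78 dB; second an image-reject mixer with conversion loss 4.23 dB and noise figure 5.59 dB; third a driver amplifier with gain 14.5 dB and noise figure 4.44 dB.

Convert to linear (a loss of L dB is a gain of −L dB): F_i = 10^(NF_i/10), G_i = 10^(G_i,dB/10)
  Stage 1: F_1 = 10^(1.78/10) = 1.507, G_1 = 10^(20.6/10) = 114.8
  Stage 2: F_2 = 10^(5.59/10) = 3.622, G_2 = 10^(−4.23/10) = 0.3776
  Stage 3: F_3 = 10^(4.44/10) = 2.780, G_3 = 10^(14.5/10) = 28.18
Friis cascade:
  F = 1.507 + (3.622 − 1)/114.8 + (2.780 − 1)/43.35 = 1.571
NF = 10 log₁₀(1.571) = 1.96 dB

1.96 dB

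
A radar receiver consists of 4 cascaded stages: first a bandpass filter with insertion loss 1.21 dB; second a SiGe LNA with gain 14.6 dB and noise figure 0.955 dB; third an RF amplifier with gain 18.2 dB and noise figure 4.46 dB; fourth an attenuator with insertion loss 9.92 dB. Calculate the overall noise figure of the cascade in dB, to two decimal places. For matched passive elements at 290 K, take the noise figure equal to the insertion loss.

2.39 dB

Convert to linear (a loss of L dB is a gain of −L dB): F_i = 10^(NF_i/10), G_i = 10^(G_i,dB/10)
  Stage 1: F_1 = 10^(1.21/10) = 1.321, G_1 = 10^(−1.21/10) = 0.7568
  Stage 2: F_2 = 10^(0.955/10) = 1.246, G_2 = 10^(14.6/10) = 28.84
  Stage 3: F_3 = 10^(4.46/10) = 2.793, G_3 = 10^(18.2/10) = 66.07
  Stage 4: F_4 = 10^(9.92/10) = 9.817, G_4 = 10^(−9.92/10) = 0.1019
Friis cascade:
  F = 1.321 + (1.246 − 1)/0.7568 + (2.793 − 1)/21.83 + (9.817 − 1)/1442 = 1.735
NF = 10 log₁₀(1.735) = 2.39 dB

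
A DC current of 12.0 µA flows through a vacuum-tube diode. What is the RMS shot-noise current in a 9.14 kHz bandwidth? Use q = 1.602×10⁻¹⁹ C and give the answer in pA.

I_n = √(2qI·B)
2qI·B = 2 × 1.602×10⁻¹⁹ × 1.20×10⁻⁵ × 9.14×10³ = 3.51×10⁻²⁰ A²
I_n = √(3.51×10⁻²⁰) = 1.87×10⁻¹⁰ A = 187 pA

187 pA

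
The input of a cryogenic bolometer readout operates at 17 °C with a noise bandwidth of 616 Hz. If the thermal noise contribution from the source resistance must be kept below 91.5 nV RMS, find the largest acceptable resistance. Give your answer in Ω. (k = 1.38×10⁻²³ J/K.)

849 Ω

T = 17 °C + 273.15 = 290.15 K
Johnson–Nyquist: V_n = √(4kTRB) ⇒ R = V_n² / (4kTB)
4kTB = 4 × 1.38×10⁻²³ × 290.15 × 6.16×10² = 9.87×10⁻¹⁸
R = (9.15×10⁻⁸)² / 9.87×10⁻¹⁸ = 8.49×10² Ω = 849 Ω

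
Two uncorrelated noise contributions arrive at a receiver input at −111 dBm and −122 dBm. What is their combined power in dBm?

−110.7 dBm

Convert to linear, add, convert back:
P₁ = 7.94×10⁻¹⁵ W, P₂ = 6.31×10⁻¹⁶ W
P_tot = 8.57×10⁻¹⁵ W → 10 log₁₀(P_tot / 10⁻³) = −110.7 dBm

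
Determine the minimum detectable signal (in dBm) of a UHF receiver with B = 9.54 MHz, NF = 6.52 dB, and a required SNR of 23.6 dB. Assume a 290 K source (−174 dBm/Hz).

Sensitivity = −174 + 10 log₁₀(B) + NF + SNR_min
= −174 + 69.8 + 6.52 + 23.6
= −74.08 dBm → −74.1 dBm

−74.1 dBm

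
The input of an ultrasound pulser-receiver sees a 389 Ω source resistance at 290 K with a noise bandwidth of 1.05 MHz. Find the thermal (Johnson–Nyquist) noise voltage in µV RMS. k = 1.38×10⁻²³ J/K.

V_n = √(4kTRB)
4kTRB = 4 × 1.38×10⁻²³ × 290 × 3.89×10² × 1.05×10⁶ = 6.54×10⁻¹² V²
V_n = √(6.54×10⁻¹²) = 2.56×10⁻⁶ V = 2.56 µV

2.56 µV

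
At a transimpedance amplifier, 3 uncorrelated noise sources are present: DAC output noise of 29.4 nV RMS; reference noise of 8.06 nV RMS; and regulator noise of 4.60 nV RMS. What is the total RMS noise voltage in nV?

30.8 nV

Uncorrelated sources add in power (mean-square): V_tot = √(ΣV_i²)
V_tot = √[(2.94×10⁻⁸)² + (8.06×10⁻⁹)² + (4.60×10⁻⁹)²] = 3.08×10⁻⁸ V = 30.8 nV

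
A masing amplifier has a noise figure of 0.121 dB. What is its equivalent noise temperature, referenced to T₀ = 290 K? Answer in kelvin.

8.19 K

F = 10^(0.121/10) = 1.02825
T_e = (F − 1)·T₀ = (1.02825 − 1) × 290 = 8.19 K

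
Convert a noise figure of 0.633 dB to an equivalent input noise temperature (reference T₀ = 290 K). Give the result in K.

F = 10^(0.633/10) = 1.15691
T_e = (F − 1)·T₀ = (1.15691 − 1) × 290 = 45.5 K

45.5 K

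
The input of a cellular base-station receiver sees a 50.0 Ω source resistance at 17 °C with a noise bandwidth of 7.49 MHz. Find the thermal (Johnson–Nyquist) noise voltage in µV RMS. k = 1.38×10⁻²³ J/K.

T = 17 °C + 273.15 = 290.15 K
V_n = √(4kTRB)
4kTRB = 4 × 1.38×10⁻²³ × 290.15 × 5.00×10¹ × 7.49×10⁶ = 6.00×10⁻¹² V²
V_n = √(6.00×10⁻¹²) = 2.45×10⁻⁶ V = 2.45 µV

2.45 µV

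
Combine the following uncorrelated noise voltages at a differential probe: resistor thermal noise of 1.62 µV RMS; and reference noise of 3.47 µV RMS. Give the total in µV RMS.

3.83 µV

Uncorrelated sources add in power (mean-square): V_tot = √(ΣV_i²)
V_tot = √[(1.62×10⁻⁶)² + (3.47×10⁻⁶)²] = 3.83×10⁻⁶ V = 3.83 µV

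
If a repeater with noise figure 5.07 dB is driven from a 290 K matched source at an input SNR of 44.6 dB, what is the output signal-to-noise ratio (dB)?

39.53 dB

By definition F = SNR_in/SNR_out, so in dB: SNR_out = SNR_in − NF
SNR_out = 44.6 − 5.07 = 39.53 dB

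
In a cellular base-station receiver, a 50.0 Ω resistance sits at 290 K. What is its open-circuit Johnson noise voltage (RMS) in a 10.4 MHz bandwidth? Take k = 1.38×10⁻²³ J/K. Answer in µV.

V_n = √(4kTRB)
4kTRB = 4 × 1.38×10⁻²³ × 290 × 5.00×10¹ × 1.04×10⁷ = 8.32×10⁻¹² V²
V_n = √(8.32×10⁻¹²) = 2.89×10⁻⁶ V = 2.89 µV

2.89 µV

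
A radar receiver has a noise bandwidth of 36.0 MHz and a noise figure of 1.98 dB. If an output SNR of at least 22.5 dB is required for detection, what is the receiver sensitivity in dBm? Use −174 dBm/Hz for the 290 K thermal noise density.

−74.0 dBm

Sensitivity = −174 + 10 log₁₀(B) + NF + SNR_min
= −174 + 75.56 + 1.98 + 22.5
= −73.96 dBm → −74.0 dBm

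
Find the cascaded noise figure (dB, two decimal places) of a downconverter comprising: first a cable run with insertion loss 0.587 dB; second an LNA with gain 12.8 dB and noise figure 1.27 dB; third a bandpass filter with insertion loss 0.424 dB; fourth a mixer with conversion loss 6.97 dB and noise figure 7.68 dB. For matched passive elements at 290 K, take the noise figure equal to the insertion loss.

2.70 dB

Convert to linear (a loss of L dB is a gain of −L dB): F_i = 10^(NF_i/10), G_i = 10^(G_i,dB/10)
  Stage 1: F_1 = 10^(0.587/10) = 1.145, G_1 = 10^(−0.587/10) = 0.8736
  Stage 2: F_2 = 10^(1.27/10) = 1.340, G_2 = 10^(12.8/10) = 19.05
  Stage 3: F_3 = 10^(0.424/10) = 1.103, G_3 = 10^(−0.424/10) = 0.9070
  Stage 4: F_4 = 10^(7.68/10) = 5.861, G_4 = 10^(−6.97/10) = 0.2009
Friis cascade:
  F = 1.145 + (1.340 − 1)/0.8736 + (1.103 − 1)/16.65 + (5.861 − 1)/15.10 = 1.862
NF = 10 log₁₀(1.862) = 2.70 dB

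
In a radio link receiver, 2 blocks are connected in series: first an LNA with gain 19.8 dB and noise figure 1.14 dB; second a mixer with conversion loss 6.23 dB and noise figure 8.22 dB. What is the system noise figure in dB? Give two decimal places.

Convert to linear (a loss of L dB is a gain of −L dB): F_i = 10^(NF_i/10), G_i = 10^(G_i,dB/10)
  Stage 1: F_1 = 10^(1.14/10) = 1.300, G_1 = 10^(19.8/10) = 95.50
  Stage 2: F_2 = 10^(8.22/10) = 6.637, G_2 = 10^(−6.23/10) = 0.2382
Friis cascade:
  F = 1.300 + (6.637 − 1)/95.50 = 1.359
NF = 10 log₁₀(1.359) = 1.33 dB

1.33 dB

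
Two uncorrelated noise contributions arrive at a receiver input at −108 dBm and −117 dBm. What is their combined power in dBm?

−107.5 dBm

Convert to linear, add, convert back:
P₁ = 1.58×10⁻¹⁴ W, P₂ = 2.00×10⁻¹⁵ W
P_tot = 1.78×10⁻¹⁴ W → 10 log₁₀(P_tot / 10⁻³) = −107.5 dBm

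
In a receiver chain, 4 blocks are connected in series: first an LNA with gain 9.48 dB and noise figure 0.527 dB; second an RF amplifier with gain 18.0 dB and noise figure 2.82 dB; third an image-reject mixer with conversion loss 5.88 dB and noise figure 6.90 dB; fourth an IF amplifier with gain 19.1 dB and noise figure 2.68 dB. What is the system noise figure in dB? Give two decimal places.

Convert to linear (a loss of L dB is a gain of −L dB): F_i = 10^(NF_i/10), G_i = 10^(G_i,dB/10)
  Stage 1: F_1 = 10^(0.527/10) = 1.129, G_1 = 10^(9.48/10) = 8.872
  Stage 2: F_2 = 10^(2.82/10) = 1.914, G_2 = 10^(18.0/10) = 63.10
  Stage 3: F_3 = 10^(6.90/10) = 4.898, G_3 = 10^(−5.88/10) = 0.2582
  Stage 4: F_4 = 10^(2.68/10) = 1.854, G_4 = 10^(19.1/10) = 81.28
Friis cascade:
  F = 1.129 + (1.914 − 1)/8.872 + (4.898 − 1)/559.8 + (1.854 − 1)/144.5 = 1.245
NF = 10 log₁₀(1.245) = 0.95 dB

0.95 dB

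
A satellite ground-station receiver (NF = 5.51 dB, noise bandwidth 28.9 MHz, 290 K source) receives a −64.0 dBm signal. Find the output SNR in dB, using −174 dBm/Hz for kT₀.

Noise floor: N = −174 + 10 log₁₀(B) + NF
10 log₁₀(2.89×10⁷) = 74.61 dB
N = −174 + 74.61 + 5.51 = −93.88 dBm
SNR = P_sig − N = −64.0 − (−93.88) = 29.88 dB → 29.9 dB

29.9 dB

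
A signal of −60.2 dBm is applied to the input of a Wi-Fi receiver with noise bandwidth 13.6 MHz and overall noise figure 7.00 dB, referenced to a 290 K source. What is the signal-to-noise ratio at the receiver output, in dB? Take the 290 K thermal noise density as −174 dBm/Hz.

35.5 dB

Noise floor: N = −174 + 10 log₁₀(B) + NF
10 log₁₀(1.36×10⁷) = 71.34 dB
N = −174 + 71.34 + 7.00 = −95.66 dBm
SNR = P_sig − N = −60.2 − (−95.66) = 35.46 dB → 35.5 dB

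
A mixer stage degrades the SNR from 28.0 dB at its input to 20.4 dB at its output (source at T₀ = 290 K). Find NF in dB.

7.6 dB

NF (dB) = SNR_in(dB) − SNR_out(dB) when the source is at T₀
NF = 28.0 − 20.4 = 7.6 dB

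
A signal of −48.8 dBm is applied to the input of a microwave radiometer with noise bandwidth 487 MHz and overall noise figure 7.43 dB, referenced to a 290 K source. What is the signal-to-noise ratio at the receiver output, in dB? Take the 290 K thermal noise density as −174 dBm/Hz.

Noise floor: N = −174 + 10 log₁₀(B) + NF
10 log₁₀(4.87×10⁸) = 86.88 dB
N = −174 + 86.88 + 7.43 = −79.69 dBm
SNR = P_sig − N = −48.8 − (−79.69) = 30.89 dB → 30.9 dB

30.9 dB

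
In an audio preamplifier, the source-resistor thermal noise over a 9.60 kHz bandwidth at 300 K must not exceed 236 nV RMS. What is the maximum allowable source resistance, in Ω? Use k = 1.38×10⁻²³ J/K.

350 Ω

Johnson–Nyquist: V_n = √(4kTRB) ⇒ R = V_n² / (4kTB)
4kTB = 4 × 1.38×10⁻²³ × 300 × 9.60×10³ = 1.59×10⁻¹⁶
R = (2.36×10⁻⁷)² / 1.59×10⁻¹⁶ = 3.50×10² Ω = 350 Ω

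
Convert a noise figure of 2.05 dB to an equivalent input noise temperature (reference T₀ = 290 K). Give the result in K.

F = 10^(2.05/10) = 1.60325
T_e = (F − 1)·T₀ = (1.60325 − 1) × 290 = 175 K

175 K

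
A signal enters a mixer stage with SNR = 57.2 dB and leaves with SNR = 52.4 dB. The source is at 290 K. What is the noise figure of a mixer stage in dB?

4.8 dB

NF (dB) = SNR_in(dB) − SNR_out(dB) when the source is at T₀
NF = 57.2 − 52.4 = 4.8 dB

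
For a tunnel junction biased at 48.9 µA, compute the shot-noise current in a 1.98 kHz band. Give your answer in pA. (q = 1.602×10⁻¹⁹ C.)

I_n = √(2qI·B)
2qI·B = 2 × 1.602×10⁻¹⁹ × 4.89×10⁻⁵ × 1.98×10³ = 3.10×10⁻²⁰ A²
I_n = √(3.10×10⁻²⁰) = 1.76×10⁻¹⁰ A = 176 pA

176 pA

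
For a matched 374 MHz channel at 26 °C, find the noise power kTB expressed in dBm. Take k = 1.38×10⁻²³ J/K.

−88.1 dBm

T = 26 °C + 273.15 = 299.15 K
P_n = kTB = 1.38×10⁻²³ × 299.15 × 3.74×10⁸ = 1.54×10⁻¹² W
In dBm: 10 log₁₀(1.54×10⁻¹² / 10⁻³) = −88.1 dBm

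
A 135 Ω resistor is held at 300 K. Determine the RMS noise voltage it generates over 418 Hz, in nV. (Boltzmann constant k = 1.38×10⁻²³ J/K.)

V_n = √(4kTRB)
4kTRB = 4 × 1.38×10⁻²³ × 300 × 1.35×10² × 4.18×10² = 9.34×10⁻¹⁶ V²
V_n = √(9.34×10⁻¹⁶) = 3.06×10⁻⁸ V = 30.6 nV

30.6 nV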